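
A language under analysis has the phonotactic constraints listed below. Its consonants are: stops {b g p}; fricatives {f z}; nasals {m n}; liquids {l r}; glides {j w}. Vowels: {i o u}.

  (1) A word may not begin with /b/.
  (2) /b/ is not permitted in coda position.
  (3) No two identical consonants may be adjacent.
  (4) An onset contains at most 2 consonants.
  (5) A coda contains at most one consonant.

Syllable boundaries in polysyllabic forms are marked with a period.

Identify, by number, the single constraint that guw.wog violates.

3

guw.wog: adjacent identical consonants /ww/.
This is a violation of constraint 3: "No two identical consonants may be adjacent."
The remaining constraints (1, 2, 4, 5) are satisfied.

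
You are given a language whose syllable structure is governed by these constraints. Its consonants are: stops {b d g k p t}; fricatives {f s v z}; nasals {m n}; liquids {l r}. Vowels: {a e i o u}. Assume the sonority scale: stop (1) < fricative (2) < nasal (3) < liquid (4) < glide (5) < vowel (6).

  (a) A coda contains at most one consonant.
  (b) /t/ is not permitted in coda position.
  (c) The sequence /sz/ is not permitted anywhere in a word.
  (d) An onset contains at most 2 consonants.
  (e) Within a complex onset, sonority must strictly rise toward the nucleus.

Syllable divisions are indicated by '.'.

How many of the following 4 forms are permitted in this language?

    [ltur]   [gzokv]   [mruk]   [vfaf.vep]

1

[ltur] — violates constraint (e): syllable 1 onset /lt/: /l/ (liquid, 4) → /t/ (stop, 1) does not rise → not permitted
[gzokv] — violates constraint (a): syllable 1 coda /kv/ has 2 consonants (> 1) → not permitted
[mruk] — σ1 onset /mr/ (3→4 rises), coda /k/ ok → permitted
[vfaf.vep] — violates constraint (e): syllable 1 onset /vf/: /v/ (fricative, 2) → /f/ (fricative, 2) does not rise → not permitted
Permitted: [mruk] → 1.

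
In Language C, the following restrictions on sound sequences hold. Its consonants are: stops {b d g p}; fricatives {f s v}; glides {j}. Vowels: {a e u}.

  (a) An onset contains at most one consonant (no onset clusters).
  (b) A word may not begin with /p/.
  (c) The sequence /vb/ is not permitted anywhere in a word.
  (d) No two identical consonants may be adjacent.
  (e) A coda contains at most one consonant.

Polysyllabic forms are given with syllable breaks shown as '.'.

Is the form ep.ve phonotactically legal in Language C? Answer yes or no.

ep.ve — σ1 onset /∅/, coda /p/ ok; σ2 onset /v/, coda /∅/ ok → phonotactically legal

yes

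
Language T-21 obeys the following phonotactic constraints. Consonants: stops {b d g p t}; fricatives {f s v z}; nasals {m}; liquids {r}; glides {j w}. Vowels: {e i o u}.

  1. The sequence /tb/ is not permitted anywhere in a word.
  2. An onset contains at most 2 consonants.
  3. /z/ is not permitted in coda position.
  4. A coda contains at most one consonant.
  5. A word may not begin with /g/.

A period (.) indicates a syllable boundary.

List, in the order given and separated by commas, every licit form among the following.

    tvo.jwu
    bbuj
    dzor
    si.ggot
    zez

tvo.jwu — σ1 onset /tv/ (2C), coda /∅/ ok; σ2 onset /jw/ (2C), coda /∅/ ok → licit
bbuj — σ1 onset /bb/ (2C), coda /j/ ok → licit
dzor — σ1 onset /dz/ (2C), coda /r/ ok → licit
si.ggot — σ1 onset /s/, coda /∅/ ok; σ2 onset /gg/ (2C), coda /t/ ok → licit
zez — violates constraint 3: syllable 1 coda contains /z/ → illicit

tvo.jwu, bbuj, dzor, si.ggot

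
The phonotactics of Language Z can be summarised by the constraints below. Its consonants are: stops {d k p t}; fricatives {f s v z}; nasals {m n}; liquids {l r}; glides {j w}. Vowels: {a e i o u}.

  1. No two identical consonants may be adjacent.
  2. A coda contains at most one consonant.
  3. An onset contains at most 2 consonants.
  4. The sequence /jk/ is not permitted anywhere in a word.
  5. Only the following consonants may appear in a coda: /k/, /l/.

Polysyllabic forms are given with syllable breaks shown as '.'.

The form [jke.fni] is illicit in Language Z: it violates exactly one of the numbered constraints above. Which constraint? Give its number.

[jke.fni]: contains banned sequence /jk/.
This is a violation of constraint 4: "The sequence /jk/ is not permitted anywhere in a word."
The remaining constraints (1, 2, 3, 5) are satisfied.

4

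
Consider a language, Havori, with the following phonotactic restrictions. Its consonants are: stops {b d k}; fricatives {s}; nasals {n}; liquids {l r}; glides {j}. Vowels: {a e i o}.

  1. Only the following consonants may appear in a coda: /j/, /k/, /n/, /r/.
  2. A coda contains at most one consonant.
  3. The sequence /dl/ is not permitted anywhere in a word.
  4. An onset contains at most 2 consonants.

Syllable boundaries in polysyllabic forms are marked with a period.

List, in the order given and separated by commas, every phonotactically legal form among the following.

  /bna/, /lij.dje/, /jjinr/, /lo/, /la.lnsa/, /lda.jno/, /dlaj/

/bna/, /lij.dje/, /lo/, /lda.jno/

/bna/ — σ1 onset /bn/ (2C), coda /∅/ ok → phonotactically legal
/lij.dje/ — σ1 onset /l/, coda /j/ ok; σ2 onset /dj/ (2C), coda /∅/ ok → phonotactically legal
/jjinr/ — violates constraint 2: syllable 1 coda /nr/ has 2 consonants (> 1) → phonotactically illegal
/lo/ — σ1 onset /l/, coda /∅/ ok → phonotactically legal
/la.lnsa/ — violates constraint 4: syllable 2 onset /lns/ has 3 consonants (> 2) → phonotactically illegal
/lda.jno/ — σ1 onset /ld/ (2C), coda /∅/ ok; σ2 onset /jn/ (2C), coda /∅/ ok → phonotactically legal
/dlaj/ — violates constraint 3: contains banned sequence /dl/ → phonotactically illegal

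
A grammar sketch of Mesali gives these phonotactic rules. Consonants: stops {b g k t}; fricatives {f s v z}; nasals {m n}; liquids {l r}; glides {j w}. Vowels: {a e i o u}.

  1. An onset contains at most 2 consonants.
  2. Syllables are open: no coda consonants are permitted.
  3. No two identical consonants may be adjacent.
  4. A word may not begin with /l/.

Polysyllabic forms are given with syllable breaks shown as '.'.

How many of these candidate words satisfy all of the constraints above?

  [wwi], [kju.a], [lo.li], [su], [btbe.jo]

2

[wwi] — violates constraint 3: adjacent identical consonants /ww/ → phonotactically illegal
[kju.a] — σ1 onset /kj/ (2C), coda /∅/ ok; σ2 onset /∅/, coda /∅/ ok → phonotactically legal
[lo.li] — violates constraint 4: word begins with /l/ → phonotactically illegal
[su] — σ1 onset /s/, coda /∅/ ok → phonotactically legal
[btbe.jo] — violates constraint 1: syllable 1 onset /btb/ has 3 consonants (> 2) → phonotactically illegal
Phonotactically legal: [kju.a], [su] → 2.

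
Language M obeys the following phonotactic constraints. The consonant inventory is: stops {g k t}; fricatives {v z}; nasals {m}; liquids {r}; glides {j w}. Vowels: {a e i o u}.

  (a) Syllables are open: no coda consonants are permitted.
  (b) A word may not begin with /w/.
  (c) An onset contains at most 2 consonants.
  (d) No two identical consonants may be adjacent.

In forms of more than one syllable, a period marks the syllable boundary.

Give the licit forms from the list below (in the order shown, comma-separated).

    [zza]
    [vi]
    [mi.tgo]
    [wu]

[vi], [mi.tgo]

[zza] — violates constraint (d): adjacent identical consonants /zz/ → illicit
[vi] — σ1 onset /v/, coda /∅/ ok → licit
[mi.tgo] — σ1 onset /m/, coda /∅/ ok; σ2 onset /tg/ (2C), coda /∅/ ok → licit
[wu] — violates constraint (b): word begins with /w/ → illicit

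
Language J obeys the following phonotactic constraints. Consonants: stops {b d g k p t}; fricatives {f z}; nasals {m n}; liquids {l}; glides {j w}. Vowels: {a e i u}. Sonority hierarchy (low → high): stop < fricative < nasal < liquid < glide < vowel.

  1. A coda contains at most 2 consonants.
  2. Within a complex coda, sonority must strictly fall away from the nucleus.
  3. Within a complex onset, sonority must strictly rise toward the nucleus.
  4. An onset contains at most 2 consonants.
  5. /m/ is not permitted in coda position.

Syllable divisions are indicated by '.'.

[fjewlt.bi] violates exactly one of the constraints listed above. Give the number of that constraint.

1

[fjewlt.bi]: syllable 1 coda /wlt/ has 3 consonants (> 2).
This is a violation of constraint 1: "A coda contains at most 2 consonants."
The remaining constraints (2, 3, 4, 5) are satisfied.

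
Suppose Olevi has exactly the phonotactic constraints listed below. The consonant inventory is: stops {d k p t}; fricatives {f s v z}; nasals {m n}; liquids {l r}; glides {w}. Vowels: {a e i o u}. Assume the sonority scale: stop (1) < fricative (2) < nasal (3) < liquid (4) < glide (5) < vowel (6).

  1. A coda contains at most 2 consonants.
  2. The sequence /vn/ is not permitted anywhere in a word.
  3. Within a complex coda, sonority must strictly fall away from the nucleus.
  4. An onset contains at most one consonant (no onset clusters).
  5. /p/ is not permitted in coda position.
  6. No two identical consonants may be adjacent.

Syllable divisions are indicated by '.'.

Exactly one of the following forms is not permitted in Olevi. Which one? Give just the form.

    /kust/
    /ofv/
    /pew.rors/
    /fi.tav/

/kust/ — σ1 onset /k/, coda /st/ (2→1 falls) ok → permitted
/ofv/ — violates constraint 3: syllable 1 coda /fv/: /f/ (fricative, 2) → /v/ (fricative, 2) does not fall → not permitted
/pew.rors/ — σ1 onset /p/, coda /w/ ok; σ2 onset /r/, coda /rs/ (4→2 falls) ok → permitted
/fi.tav/ — σ1 onset /f/, coda /∅/ ok; σ2 onset /t/, coda /v/ ok → permitted

/ofv/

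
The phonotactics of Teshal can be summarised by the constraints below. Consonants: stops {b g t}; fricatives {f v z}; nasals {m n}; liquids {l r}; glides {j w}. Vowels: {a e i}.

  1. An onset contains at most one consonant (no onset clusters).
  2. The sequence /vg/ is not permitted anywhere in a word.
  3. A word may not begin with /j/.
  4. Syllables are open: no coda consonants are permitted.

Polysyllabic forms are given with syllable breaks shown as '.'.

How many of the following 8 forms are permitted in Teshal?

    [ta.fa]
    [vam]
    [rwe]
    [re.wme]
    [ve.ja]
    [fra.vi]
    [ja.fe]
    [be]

3

[ta.fa] — σ1 onset /t/, coda /∅/ ok; σ2 onset /f/, coda /∅/ ok → permitted
[vam] — violates constraint 4: syllable 1 coda /m/ has 1 consonant (> 0) → not permitted
[rwe] — violates constraint 1: syllable 1 onset /rw/ has 2 consonants (> 1) → not permitted
[re.wme] — violates constraint 1: syllable 2 onset /wm/ has 2 consonants (> 1) → not permitted
[ve.ja] — σ1 onset /v/, coda /∅/ ok; σ2 onset /j/, coda /∅/ ok → permitted
[fra.vi] — violates constraint 1: syllable 1 onset /fr/ has 2 consonants (> 1) → not permitted
[ja.fe] — violates constraint 3: word begins with /j/ → not permitted
[be] — σ1 onset /b/, coda /∅/ ok → permitted
Permitted: [ta.fa], [ve.ja], [be] → 3.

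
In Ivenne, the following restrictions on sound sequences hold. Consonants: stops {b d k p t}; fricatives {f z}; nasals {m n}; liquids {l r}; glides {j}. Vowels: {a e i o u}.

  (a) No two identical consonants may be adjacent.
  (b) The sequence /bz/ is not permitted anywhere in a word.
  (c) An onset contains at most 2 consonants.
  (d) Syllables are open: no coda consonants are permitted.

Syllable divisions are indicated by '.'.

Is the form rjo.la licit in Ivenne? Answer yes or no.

yes

rjo.la — σ1 onset /rj/ (2C), coda /∅/ ok; σ2 onset /l/, coda /∅/ ok → licit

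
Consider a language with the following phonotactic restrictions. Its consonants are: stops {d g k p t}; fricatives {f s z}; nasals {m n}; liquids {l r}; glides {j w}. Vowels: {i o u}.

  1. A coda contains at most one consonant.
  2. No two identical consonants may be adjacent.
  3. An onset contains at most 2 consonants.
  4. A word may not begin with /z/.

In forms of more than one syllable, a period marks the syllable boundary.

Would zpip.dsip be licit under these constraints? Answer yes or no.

no

zpip.dsip — violates constraint 4: word begins with /z/ → illicit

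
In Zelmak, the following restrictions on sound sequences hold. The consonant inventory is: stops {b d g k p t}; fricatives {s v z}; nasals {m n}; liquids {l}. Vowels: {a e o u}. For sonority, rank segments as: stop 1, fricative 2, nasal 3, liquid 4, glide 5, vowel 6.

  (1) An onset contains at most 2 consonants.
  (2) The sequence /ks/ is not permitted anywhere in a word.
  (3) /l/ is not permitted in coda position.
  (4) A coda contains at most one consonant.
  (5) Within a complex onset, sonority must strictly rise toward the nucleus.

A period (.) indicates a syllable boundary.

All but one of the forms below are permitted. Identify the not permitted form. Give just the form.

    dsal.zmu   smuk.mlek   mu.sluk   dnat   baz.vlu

dsal.zmu

dsal.zmu — violates constraint 3: syllable 1 coda contains /l/ → not permitted
smuk.mlek — σ1 onset /sm/ (2→3 rises), coda /k/ ok; σ2 onset /ml/ (3→4 rises), coda /k/ ok → permitted
mu.sluk — σ1 onset /m/, coda /∅/ ok; σ2 onset /sl/ (2→4 rises), coda /k/ ok → permitted
dnat — σ1 onset /dn/ (1→3 rises), coda /t/ ok → permitted
baz.vlu — σ1 onset /b/, coda /z/ ok; σ2 onset /vl/ (2→4 rises), coda /∅/ ok → permitted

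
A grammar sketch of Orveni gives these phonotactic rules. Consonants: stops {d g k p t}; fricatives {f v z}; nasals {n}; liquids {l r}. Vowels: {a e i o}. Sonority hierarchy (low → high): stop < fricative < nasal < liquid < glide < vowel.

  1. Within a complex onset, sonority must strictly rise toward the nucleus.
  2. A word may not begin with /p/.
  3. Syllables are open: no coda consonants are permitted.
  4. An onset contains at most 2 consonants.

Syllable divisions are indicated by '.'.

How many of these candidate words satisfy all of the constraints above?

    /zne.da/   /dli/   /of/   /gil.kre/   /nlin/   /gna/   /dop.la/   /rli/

3

/zne.da/ — σ1 onset /zn/ (2→3 rises), coda /∅/ ok; σ2 onset /d/, coda /∅/ ok → well-formed
/dli/ — σ1 onset /dl/ (1→4 rises), coda /∅/ ok → well-formed
/of/ — violates constraint 3: syllable 1 coda /f/ has 1 consonant (> 0) → ill-formed
/gil.kre/ — violates constraint 3: syllable 1 coda /l/ has 1 consonant (> 0) → ill-formed
/nlin/ — violates constraint 3: syllable 1 coda /n/ has 1 consonant (> 0) → ill-formed
/gna/ — σ1 onset /gn/ (1→3 rises), coda /∅/ ok → well-formed
/dop.la/ — violates constraint 3: syllable 1 coda /p/ has 1 consonant (> 0) → ill-formed
/rli/ — violates constraint 1: syllable 1 onset /rl/: /r/ (liquid, 4) → /l/ (liquid, 4) does not rise → ill-formed
Well-formed: /zne.da/, /dli/, /gna/ → 3.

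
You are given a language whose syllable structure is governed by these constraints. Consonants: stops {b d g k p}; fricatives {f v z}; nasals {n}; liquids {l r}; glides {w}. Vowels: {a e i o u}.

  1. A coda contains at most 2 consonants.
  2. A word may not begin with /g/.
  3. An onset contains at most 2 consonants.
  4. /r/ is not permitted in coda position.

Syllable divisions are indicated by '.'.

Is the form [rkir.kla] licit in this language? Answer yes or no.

[rkir.kla] — violates constraint 4: syllable 1 coda contains /r/ → illicit

no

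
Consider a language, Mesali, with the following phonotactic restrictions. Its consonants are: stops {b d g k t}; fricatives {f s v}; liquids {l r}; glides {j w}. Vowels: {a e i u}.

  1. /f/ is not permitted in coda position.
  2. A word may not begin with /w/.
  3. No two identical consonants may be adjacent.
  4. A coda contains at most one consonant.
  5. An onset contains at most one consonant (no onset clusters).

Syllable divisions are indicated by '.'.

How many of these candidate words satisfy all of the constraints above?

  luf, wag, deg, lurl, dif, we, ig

2

luf — violates constraint 1: syllable 1 coda contains /f/ → not permitted
wag — violates constraint 2: word begins with /w/ → not permitted
deg — σ1 onset /d/, coda /g/ ok → permitted
lurl — violates constraint 4: syllable 1 coda /rl/ has 2 consonants (> 1) → not permitted
dif — violates constraint 1: syllable 1 coda contains /f/ → not permitted
we — violates constraint 2: word begins with /w/ → not permitted
ig — σ1 onset /∅/, coda /g/ ok → permitted
Permitted: deg, ig → 2.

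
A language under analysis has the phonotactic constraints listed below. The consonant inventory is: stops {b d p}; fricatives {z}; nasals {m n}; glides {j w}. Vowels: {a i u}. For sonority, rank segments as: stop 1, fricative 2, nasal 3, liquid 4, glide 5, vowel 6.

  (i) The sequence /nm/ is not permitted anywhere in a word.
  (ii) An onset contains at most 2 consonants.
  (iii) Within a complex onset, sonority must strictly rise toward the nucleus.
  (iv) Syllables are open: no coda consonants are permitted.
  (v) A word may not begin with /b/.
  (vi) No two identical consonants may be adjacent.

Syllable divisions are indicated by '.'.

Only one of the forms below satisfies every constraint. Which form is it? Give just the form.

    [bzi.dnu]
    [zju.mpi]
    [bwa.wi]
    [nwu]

[nwu]

[bzi.dnu] — violates constraint (v): word begins with /b/ → ill-formed
[zju.mpi] — violates constraint (iii): syllable 2 onset /mp/: /m/ (nasal, 3) → /p/ (stop, 1) does not rise → ill-formed
[bwa.wi] — violates constraint (v): word begins with /b/ → ill-formed
[nwu] — σ1 onset /nw/ (3→5 rises), coda /∅/ ok → well-formed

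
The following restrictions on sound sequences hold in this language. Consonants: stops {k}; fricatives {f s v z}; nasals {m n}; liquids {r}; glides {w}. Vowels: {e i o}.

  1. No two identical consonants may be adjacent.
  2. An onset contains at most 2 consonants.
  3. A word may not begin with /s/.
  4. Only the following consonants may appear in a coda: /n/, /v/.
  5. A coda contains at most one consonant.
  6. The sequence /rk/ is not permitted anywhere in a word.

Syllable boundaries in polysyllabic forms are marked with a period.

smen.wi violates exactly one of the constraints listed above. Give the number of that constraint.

smen.wi: word begins with /s/.
This is a violation of constraint 3: "A word may not begin with /s/."
The remaining constraints (1, 2, 4, 5, 6) are satisfied.

3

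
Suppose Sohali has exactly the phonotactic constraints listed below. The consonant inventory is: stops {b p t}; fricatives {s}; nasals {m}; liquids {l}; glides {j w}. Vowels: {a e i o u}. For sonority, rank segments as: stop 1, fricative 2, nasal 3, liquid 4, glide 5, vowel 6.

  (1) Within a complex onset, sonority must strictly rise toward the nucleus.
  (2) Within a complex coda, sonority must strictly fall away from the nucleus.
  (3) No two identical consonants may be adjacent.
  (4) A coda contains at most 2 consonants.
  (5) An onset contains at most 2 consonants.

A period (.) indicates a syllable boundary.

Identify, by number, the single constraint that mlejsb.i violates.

mlejsb.i: syllable 1 coda /jsb/ has 3 consonants (> 2).
This is a violation of constraint 4: "A coda contains at most 2 consonants."
The remaining constraints (1, 2, 3, 5) are satisfied.

4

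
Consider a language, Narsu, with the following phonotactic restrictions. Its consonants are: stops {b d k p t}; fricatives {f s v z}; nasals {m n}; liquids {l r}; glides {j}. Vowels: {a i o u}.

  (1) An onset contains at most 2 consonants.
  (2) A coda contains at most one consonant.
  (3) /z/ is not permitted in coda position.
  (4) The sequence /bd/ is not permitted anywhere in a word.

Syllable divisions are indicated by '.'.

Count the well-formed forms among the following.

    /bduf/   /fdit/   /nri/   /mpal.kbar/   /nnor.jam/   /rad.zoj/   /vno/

/bduf/ — violates constraint 4: contains banned sequence /bd/ → ill-formed
/fdit/ — σ1 onset /fd/ (2C), coda /t/ ok → well-formed
/nri/ — σ1 onset /nr/ (2C), coda /∅/ ok → well-formed
/mpal.kbar/ — σ1 onset /mp/ (2C), coda /l/ ok; σ2 onset /kb/ (2C), coda /r/ ok → well-formed
/nnor.jam/ — σ1 onset /nn/ (2C), coda /r/ ok; σ2 onset /j/, coda /m/ ok → well-formed
/rad.zoj/ — σ1 onset /r/, coda /d/ ok; σ2 onset /z/, coda /j/ ok → well-formed
/vno/ — σ1 onset /vn/ (2C), coda /∅/ ok → well-formed
Well-formed: /fdit/, /nri/, /mpal.kbar/, /nnor.jam/, /rad.zoj/, /vno/ → 6.

6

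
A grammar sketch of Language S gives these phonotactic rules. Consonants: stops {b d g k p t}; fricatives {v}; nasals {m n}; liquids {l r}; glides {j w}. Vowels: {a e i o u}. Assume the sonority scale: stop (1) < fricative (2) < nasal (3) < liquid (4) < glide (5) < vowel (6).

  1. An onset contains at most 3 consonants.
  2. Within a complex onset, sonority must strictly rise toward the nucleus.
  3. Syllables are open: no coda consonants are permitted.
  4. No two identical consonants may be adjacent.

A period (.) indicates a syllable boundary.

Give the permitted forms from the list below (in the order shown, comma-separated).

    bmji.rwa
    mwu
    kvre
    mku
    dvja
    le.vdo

bmji.rwa, mwu, kvre, dvja

bmji.rwa — σ1 onset /bmj/ (1→3→5 rises), coda /∅/ ok; σ2 onset /rw/ (4→5 rises), coda /∅/ ok → permitted
mwu — σ1 onset /mw/ (3→5 rises), coda /∅/ ok → permitted
kvre — σ1 onset /kvr/ (1→2→4 rises), coda /∅/ ok → permitted
mku — violates constraint 2: syllable 1 onset /mk/: /m/ (nasal, 3) → /k/ (stop, 1) does not rise → not permitted
dvja — σ1 onset /dvj/ (1→2→5 rises), coda /∅/ ok → permitted
le.vdo — violates constraint 2: syllable 2 onset /vd/: /v/ (fricative, 2) → /d/ (stop, 1) does not rise → not permitted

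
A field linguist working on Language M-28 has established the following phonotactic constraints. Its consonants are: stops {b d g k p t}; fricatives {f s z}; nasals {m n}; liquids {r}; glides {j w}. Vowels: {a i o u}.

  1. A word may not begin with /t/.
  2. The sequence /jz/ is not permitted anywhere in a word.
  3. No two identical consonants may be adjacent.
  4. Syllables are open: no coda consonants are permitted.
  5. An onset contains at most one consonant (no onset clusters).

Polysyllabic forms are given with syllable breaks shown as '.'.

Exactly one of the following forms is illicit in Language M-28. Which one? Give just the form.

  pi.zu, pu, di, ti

ti

pi.zu — σ1 onset /p/, coda /∅/ ok; σ2 onset /z/, coda /∅/ ok → licit
pu — σ1 onset /p/, coda /∅/ ok → licit
di — σ1 onset /d/, coda /∅/ ok → licit
ti — violates constraint 1: word begins with /t/ → illicit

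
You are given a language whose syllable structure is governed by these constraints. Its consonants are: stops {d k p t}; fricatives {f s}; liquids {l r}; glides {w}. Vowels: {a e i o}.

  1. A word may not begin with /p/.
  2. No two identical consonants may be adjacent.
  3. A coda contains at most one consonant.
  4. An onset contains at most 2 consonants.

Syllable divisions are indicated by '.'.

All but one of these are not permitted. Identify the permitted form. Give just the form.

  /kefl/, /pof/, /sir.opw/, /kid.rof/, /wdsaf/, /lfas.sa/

/kefl/ — violates constraint 3: syllable 1 coda /fl/ has 2 consonants (> 1) → not permitted
/pof/ — violates constraint 1: word begins with /p/ → not permitted
/sir.opw/ — violates constraint 3: syllable 2 coda /pw/ has 2 consonants (> 1) → not permitted
/kid.rof/ — σ1 onset /k/, coda /d/ ok; σ2 onset /r/, coda /f/ ok → permitted
/wdsaf/ — violates constraint 4: syllable 1 onset /wds/ has 3 consonants (> 2) → not permitted
/lfas.sa/ — violates constraint 2: adjacent identical consonants /ss/ → not permitted

/kid.rof/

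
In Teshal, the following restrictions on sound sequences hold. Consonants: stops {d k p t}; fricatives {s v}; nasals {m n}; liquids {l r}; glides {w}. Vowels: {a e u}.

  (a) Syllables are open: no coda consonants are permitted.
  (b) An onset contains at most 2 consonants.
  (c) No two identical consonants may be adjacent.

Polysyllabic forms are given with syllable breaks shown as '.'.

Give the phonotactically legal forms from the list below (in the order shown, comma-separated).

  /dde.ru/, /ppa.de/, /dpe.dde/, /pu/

/dde.ru/ — violates constraint (c): adjacent identical consonants /dd/ → phonotactically illegal
/ppa.de/ — violates constraint (c): adjacent identical consonants /pp/ → phonotactically illegal
/dpe.dde/ — violates constraint (c): adjacent identical consonants /dd/ → phonotactically illegal
/pu/ — σ1 onset /p/, coda /∅/ ok → phonotactically legal

/pu/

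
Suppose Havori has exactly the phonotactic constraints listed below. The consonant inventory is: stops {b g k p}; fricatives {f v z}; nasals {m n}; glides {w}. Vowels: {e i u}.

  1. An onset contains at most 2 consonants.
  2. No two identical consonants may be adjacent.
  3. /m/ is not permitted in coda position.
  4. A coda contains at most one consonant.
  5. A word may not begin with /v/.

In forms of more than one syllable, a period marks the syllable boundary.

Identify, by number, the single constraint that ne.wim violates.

3

ne.wim: syllable 2 coda contains /m/.
This is a violation of constraint 3: "/m/ is not permitted in coda position."
The remaining constraints (1, 2, 4, 5) are satisfied.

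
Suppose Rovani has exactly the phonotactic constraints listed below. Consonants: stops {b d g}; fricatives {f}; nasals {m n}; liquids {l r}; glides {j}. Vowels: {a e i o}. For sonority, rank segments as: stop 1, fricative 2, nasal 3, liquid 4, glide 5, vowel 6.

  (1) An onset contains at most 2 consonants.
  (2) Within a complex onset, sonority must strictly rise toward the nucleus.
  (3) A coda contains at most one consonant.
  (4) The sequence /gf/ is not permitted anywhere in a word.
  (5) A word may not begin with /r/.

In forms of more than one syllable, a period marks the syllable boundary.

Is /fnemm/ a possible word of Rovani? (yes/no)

no

/fnemm/ — violates constraint 3: syllable 1 coda /mm/ has 2 consonants (> 1) → ill-formed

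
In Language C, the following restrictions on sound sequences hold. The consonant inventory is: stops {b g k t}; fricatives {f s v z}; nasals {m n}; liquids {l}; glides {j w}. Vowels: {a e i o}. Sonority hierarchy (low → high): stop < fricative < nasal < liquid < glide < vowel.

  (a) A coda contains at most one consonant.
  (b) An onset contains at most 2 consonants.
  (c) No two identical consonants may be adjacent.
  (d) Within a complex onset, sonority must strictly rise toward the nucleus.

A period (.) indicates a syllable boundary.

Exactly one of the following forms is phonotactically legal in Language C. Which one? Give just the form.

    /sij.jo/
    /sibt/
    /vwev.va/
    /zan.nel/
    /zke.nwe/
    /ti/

/sij.jo/ — violates constraint (c): adjacent identical consonants /jj/ → phonotactically illegal
/sibt/ — violates constraint (a): syllable 1 coda /bt/ has 2 consonants (> 1) → phonotactically illegal
/vwev.va/ — violates constraint (c): adjacent identical consonants /vv/ → phonotactically illegal
/zan.nel/ — violates constraint (c): adjacent identical consonants /nn/ → phonotactically illegal
/zke.nwe/ — violates constraint (d): syllable 1 onset /zk/: /z/ (fricative, 2) → /k/ (stop, 1) does not rise → phonotactically illegal
/ti/ — σ1 onset /t/, coda /∅/ ok → phonotactically legal

/ti/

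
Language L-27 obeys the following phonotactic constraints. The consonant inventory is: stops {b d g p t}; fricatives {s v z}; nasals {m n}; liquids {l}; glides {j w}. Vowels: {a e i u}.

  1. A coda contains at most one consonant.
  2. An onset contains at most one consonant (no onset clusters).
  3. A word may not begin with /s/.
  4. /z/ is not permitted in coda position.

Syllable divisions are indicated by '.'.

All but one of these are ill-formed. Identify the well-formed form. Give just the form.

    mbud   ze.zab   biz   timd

ze.zab

mbud — violates constraint 2: syllable 1 onset /mb/ has 2 consonants (> 1) → ill-formed
ze.zab — σ1 onset /z/, coda /∅/ ok; σ2 onset /z/, coda /b/ ok → well-formed
biz — violates constraint 4: syllable 1 coda contains /z/ → ill-formed
timd — violates constraint 1: syllable 1 coda /md/ has 2 consonants (> 1) → ill-formed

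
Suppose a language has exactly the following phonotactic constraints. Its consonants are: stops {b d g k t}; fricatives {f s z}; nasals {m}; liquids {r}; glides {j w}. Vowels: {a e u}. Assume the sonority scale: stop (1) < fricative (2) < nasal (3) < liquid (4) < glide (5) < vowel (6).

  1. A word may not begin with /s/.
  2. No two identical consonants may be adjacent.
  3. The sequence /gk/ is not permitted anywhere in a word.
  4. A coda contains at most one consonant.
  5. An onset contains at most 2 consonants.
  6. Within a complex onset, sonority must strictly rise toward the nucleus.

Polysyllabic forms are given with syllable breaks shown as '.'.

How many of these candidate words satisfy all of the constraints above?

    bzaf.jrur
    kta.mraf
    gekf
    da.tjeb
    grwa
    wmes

bzaf.jrur — violates constraint 6: syllable 2 onset /jr/: /j/ (glide, 5) → /r/ (liquid, 4) does not rise → ill-formed
kta.mraf — violates constraint 6: syllable 1 onset /kt/: /k/ (stop, 1) → /t/ (stop, 1) does not rise → ill-formed
gekf — violates constraint 4: syllable 1 coda /kf/ has 2 consonants (> 1) → ill-formed
da.tjeb — σ1 onset /d/, coda /∅/ ok; σ2 onset /tj/ (1→5 rises), coda /b/ ok → well-formed
grwa — violates constraint 5: syllable 1 onset /grw/ has 3 consonants (> 2) → ill-formed
wmes — violates constraint 6: syllable 1 onset /wm/: /w/ (glide, 5) → /m/ (nasal, 3) does not rise → ill-formed
Well-formed: da.tjeb → 1.

1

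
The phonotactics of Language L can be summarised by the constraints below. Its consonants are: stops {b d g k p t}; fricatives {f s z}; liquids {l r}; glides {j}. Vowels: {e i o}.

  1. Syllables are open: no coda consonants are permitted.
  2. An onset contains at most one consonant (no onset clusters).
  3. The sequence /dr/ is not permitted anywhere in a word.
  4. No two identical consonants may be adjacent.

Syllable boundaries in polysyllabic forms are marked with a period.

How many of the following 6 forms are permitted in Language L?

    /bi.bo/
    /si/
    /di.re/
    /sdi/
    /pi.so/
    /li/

/bi.bo/ — σ1 onset /b/, coda /∅/ ok; σ2 onset /b/, coda /∅/ ok → permitted
/si/ — σ1 onset /s/, coda /∅/ ok → permitted
/di.re/ — σ1 onset /d/, coda /∅/ ok; σ2 onset /r/, coda /∅/ ok → permitted
/sdi/ — violates constraint 2: syllable 1 onset /sd/ has 2 consonants (> 1) → not permitted
/pi.so/ — σ1 onset /p/, coda /∅/ ok; σ2 onset /s/, coda /∅/ ok → permitted
/li/ — σ1 onset /l/, coda /∅/ ok → permitted
Permitted: /bi.bo/, /si/, /di.re/, /pi.so/, /li/ → 5.

5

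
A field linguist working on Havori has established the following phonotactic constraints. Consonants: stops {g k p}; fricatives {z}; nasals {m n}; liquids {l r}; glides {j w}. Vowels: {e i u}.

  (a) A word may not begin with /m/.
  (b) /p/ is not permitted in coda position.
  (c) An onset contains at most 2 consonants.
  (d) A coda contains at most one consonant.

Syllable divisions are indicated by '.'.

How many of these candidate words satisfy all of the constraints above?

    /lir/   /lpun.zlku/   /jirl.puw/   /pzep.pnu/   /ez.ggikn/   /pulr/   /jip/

/lir/ — σ1 onset /l/, coda /r/ ok → phonotactically legal
/lpun.zlku/ — violates constraint (c): syllable 2 onset /zlk/ has 3 consonants (> 2) → phonotactically illegal
/jirl.puw/ — violates constraint (d): syllable 1 coda /rl/ has 2 consonants (> 1) → phonotactically illegal
/pzep.pnu/ — violates constraint (b): syllable 1 coda contains /p/ → phonotactically illegal
/ez.ggikn/ — violates constraint (d): syllable 2 coda /kn/ has 2 consonants (> 1) → phonotactically illegal
/pulr/ — violates constraint (d): syllable 1 coda /lr/ has 2 consonants (> 1) → phonotactically illegal
/jip/ — violates constraint (b): syllable 1 coda contains /p/ → phonotactically illegal
Phonotactically legal: /lir/ → 1.

1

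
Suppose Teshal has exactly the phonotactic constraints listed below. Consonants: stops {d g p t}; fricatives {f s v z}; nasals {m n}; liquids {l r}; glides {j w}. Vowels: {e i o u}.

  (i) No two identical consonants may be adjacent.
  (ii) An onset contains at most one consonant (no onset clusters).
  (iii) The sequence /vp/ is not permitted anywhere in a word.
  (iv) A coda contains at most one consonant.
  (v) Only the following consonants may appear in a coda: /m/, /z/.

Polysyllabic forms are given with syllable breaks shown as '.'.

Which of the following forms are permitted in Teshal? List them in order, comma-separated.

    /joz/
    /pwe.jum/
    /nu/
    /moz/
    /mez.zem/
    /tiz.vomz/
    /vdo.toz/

/joz/, /nu/, /moz/

/joz/ — σ1 onset /j/, coda /z/ ok → permitted
/pwe.jum/ — violates constraint (ii): syllable 1 onset /pw/ has 2 consonants (> 1) → not permitted
/nu/ — σ1 onset /n/, coda /∅/ ok → permitted
/moz/ — σ1 onset /m/, coda /z/ ok → permitted
/mez.zem/ — violates constraint (i): adjacent identical consonants /zz/ → not permitted
/tiz.vomz/ — violates constraint (iv): syllable 2 coda /mz/ has 2 consonants (> 1) → not permitted
/vdo.toz/ — violates constraint (ii): syllable 1 onset /vd/ has 2 consonants (> 1) → not permitted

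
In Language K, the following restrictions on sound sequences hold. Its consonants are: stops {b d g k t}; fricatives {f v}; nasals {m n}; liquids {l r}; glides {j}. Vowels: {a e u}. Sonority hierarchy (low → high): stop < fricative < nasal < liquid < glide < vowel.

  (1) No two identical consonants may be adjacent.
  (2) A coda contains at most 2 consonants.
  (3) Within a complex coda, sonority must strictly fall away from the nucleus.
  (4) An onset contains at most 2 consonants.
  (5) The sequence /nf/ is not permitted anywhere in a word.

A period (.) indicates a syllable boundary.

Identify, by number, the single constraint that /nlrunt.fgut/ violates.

/nlrunt.fgut/: syllable 1 onset /nlr/ has 3 consonants (> 2).
This is a violation of constraint 4: "An onset contains at most 2 consonants."
The remaining constraints (1, 2, 3, 5) are satisfied.

4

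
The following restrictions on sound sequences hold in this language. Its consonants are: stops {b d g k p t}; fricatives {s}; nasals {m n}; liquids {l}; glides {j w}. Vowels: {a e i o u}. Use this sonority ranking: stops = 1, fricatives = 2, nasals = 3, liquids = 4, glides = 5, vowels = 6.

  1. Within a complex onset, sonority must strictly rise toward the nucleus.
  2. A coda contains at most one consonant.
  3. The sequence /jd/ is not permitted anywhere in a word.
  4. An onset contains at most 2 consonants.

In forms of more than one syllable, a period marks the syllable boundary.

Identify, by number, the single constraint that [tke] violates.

1

[tke]: syllable 1 onset /tk/: /t/ (stop, 1) → /k/ (stop, 1) does not rise.
This is a violation of constraint 1: "Within a complex onset, sonority must strictly rise toward the nucleus."
The remaining constraints (2, 3, 4) are satisfied.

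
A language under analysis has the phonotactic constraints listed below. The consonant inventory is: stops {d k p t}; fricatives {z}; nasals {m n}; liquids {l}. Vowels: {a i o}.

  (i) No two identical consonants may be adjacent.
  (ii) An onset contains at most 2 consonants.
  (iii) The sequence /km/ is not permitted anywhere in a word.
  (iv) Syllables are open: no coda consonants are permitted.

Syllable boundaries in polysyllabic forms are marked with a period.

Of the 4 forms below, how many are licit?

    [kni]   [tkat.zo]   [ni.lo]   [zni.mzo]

[kni] — σ1 onset /kn/ (2C), coda /∅/ ok → licit
[tkat.zo] — violates constraint (iv): syllable 1 coda /t/ has 1 consonant (> 0) → illicit
[ni.lo] — σ1 onset /n/, coda /∅/ ok; σ2 onset /l/, coda /∅/ ok → licit
[zni.mzo] — σ1 onset /zn/ (2C), coda /∅/ ok; σ2 onset /mz/ (2C), coda /∅/ ok → licit
Licit: [kni], [ni.lo], [zni.mzo] → 3.

3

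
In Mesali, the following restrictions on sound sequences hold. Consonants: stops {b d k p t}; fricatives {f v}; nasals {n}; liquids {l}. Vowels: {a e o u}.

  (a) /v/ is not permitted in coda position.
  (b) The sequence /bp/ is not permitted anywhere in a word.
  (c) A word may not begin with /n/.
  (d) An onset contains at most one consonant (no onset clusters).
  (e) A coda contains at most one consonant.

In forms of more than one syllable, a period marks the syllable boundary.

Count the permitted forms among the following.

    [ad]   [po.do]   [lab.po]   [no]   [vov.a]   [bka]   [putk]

2

[ad] — σ1 onset /∅/, coda /d/ ok → permitted
[po.do] — σ1 onset /p/, coda /∅/ ok; σ2 onset /d/, coda /∅/ ok → permitted
[lab.po] — violates constraint (b): contains banned sequence /bp/ → not permitted
[no] — violates constraint (c): word begins with /n/ → not permitted
[vov.a] — violates constraint (a): syllable 1 coda contains /v/ → not permitted
[bka] — violates constraint (d): syllable 1 onset /bk/ has 2 consonants (> 1) → not permitted
[putk] — violates constraint (e): syllable 1 coda /tk/ has 2 consonants (> 1) → not permitted
Permitted: [ad], [po.do] → 2.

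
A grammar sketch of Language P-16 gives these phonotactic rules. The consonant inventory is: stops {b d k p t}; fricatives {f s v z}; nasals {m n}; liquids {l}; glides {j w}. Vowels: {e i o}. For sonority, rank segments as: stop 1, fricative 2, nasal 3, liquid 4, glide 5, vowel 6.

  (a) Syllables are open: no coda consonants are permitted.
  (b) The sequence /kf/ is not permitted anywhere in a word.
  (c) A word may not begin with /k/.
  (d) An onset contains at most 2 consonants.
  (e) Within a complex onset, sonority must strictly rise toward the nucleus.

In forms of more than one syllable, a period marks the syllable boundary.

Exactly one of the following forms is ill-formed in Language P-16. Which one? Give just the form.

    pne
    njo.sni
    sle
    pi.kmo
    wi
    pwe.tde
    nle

pwe.tde

pne — σ1 onset /pn/ (1→3 rises), coda /∅/ ok → well-formed
njo.sni — σ1 onset /nj/ (3→5 rises), coda /∅/ ok; σ2 onset /sn/ (2→3 rises), coda /∅/ ok → well-formed
sle — σ1 onset /sl/ (2→4 rises), coda /∅/ ok → well-formed
pi.kmo — σ1 onset /p/, coda /∅/ ok; σ2 onset /km/ (1→3 rises), coda /∅/ ok → well-formed
wi — σ1 onset /w/, coda /∅/ ok → well-formed
pwe.tde — violates constraint (e): syllable 2 onset /td/: /t/ (stop, 1) → /d/ (stop, 1) does not rise → ill-formed
nle — σ1 onset /nl/ (3→4 rises), coda /∅/ ok → well-formed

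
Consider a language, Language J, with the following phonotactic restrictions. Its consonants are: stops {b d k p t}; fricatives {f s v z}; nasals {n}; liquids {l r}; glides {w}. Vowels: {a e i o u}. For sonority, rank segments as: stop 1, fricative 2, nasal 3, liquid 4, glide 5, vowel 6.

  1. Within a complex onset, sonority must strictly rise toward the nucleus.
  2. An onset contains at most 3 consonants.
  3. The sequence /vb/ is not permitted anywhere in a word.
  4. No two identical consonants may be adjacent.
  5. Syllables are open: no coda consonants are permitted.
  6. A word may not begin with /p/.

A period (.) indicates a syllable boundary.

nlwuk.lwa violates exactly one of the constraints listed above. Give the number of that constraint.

nlwuk.lwa: syllable 1 coda /k/ has 1 consonant (> 0).
This is a violation of constraint 5: "Syllables are open: no coda consonants are permitted."
The remaining constraints (1, 2, 3, 4, 6) are satisfied.

5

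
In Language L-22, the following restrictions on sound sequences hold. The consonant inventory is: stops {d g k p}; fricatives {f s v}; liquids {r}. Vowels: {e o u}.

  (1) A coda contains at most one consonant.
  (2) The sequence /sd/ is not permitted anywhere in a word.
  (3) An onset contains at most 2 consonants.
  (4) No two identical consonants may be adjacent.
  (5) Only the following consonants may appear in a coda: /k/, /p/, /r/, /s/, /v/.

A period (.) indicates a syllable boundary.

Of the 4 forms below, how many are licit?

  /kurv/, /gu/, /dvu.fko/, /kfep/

3

/kurv/ — violates constraint 1: syllable 1 coda /rv/ has 2 consonants (> 1) → illicit
/gu/ — σ1 onset /g/, coda /∅/ ok → licit
/dvu.fko/ — σ1 onset /dv/ (2C), coda /∅/ ok; σ2 onset /fk/ (2C), coda /∅/ ok → licit
/kfep/ — σ1 onset /kf/ (2C), coda /p/ ok → licit
Licit: /gu/, /dvu.fko/, /kfep/ → 3.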